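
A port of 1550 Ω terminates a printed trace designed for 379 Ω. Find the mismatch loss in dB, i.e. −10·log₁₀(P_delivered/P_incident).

Γ = (1550 − 379)/(1550 + 379) = 0.607
|Γ|² = 0.369, so P_del/P_inc = 1 − |Γ|² = 0.631
ML = −10·log₁₀(1 − |Γ|²)

mismatch loss ≈ 2 dB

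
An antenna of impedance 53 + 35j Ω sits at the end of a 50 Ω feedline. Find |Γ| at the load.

Γ = (Z_L − Z_0)/(Z_L + Z_0) = (3 + j35)/(103 + j35)
|Γ| = 35.1/109

|Γ| ≈ 0.323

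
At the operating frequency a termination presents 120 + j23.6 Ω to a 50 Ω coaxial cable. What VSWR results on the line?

VSWR ≈ 2.51

Γ = (Z_L − Z_0)/(Z_L + Z_0) = (70 + j23.6)/(170 + j23.6)
|Γ| = 73.9/172 = 0.43
VSWR = (1 + |Γ|)/(1 − |Γ|) = 1.43/0.57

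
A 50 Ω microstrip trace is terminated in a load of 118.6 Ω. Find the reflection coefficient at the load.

Γ = 0.407

Γ = (Z_L − Z_0)/(Z_L + Z_0) = (118.6 − 50)/(118.6 + 50) = 68.6/168.6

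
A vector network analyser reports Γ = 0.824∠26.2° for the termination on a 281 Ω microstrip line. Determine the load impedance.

Z_L ≈ 450 + j1020 Ω

Z_L = Z_0·(1 + Γ)/(1 − Γ) = 281·(1.74 + j0.364)/(0.261 − j0.364)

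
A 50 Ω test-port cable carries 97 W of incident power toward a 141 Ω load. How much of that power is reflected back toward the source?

Γ = (141 − 50)/(141 + 50) = 0.476
|Γ|² = 0.227
P_refl = |Γ|²·P_inc = 22 W, P_del = (1 − |Γ|²)·P_inc = 75 W

P_reflected ≈ 22 W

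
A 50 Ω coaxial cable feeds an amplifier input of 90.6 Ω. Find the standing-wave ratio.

VSWR ≈ 1.81

Γ = (90.6 − 50)/(90.6 + 50) = 0.289
VSWR = (1 + 0.289)/(1 − 0.289)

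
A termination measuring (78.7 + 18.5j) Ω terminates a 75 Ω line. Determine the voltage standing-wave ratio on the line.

Γ = (Z_L − Z_0)/(Z_L + Z_0) = (3.7 + j18.5)/(153.7 + j18.5)
|Γ| = 18.9/155 = 0.122
VSWR = (1 + |Γ|)/(1 − |Γ|) = 1.12/0.878

VSWR ≈ 1.28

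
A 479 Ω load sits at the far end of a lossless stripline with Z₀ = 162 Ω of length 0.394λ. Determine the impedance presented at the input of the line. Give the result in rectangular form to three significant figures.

βl = 2π × 0.394 = 142°
tan(βl) = tan(142°) = -0.786
Z_in = Z_0·(Z_L + jZ_0·tanβl)/(Z_0 + jZ_L·tanβl)
     = 162·(479 − j127)/(162 − j376)

Z_in ≈ 121 + j154 Ω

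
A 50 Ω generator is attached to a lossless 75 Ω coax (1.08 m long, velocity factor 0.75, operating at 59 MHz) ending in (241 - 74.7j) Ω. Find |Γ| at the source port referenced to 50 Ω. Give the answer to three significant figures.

λ = v/f = 0.75·c / 59 MHz = 3.81 m
βl = 2π·l/λ = 2π × 0.283 = 102°
tan(βl) = -4.72
Z_in = Z_0·(Z_L + jZ_0·tanβl)/(Z_0 + jZ_L·tanβl) = 23 + j21.5 Ω
Γ_s = (Z_in − Z_s)/(Z_in + Z_s) = (-27 + j21.5)/(73 + j21.5), |Γ_s| = 0.453

|Γ| ≈ 0.453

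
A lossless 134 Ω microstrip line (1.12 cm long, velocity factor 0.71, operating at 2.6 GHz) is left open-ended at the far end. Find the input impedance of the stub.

λ = v/f = 0.71·c / 2.6 GHz = 0.0819 m
βl = 2π·l/λ = 2π × 0.137 = 49.2°
tan(βl) = 1.16
For an open-ended stub, Z_in = −jZ_0·cot(βl) = −jZ_0/tan(βl)

Z_in ≈ −j116 Ω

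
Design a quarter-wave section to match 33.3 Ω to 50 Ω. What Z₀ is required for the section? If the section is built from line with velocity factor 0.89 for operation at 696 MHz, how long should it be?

Z_qwt ≈ 40.8 Ω; length ≈ 9.59 cm

Z_qwt = √(Z_0·R_L) = √(50 × 33.3) = √1665
λ = 0.89·c/f = 0.384 m, so l = λ/4 = 0.0959 m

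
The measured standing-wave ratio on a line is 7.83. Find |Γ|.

|Γ| = (S − 1)/(S + 1) = (7.83 − 1)/(7.83 + 1) = 6.83/8.83

|Γ| ≈ 0.773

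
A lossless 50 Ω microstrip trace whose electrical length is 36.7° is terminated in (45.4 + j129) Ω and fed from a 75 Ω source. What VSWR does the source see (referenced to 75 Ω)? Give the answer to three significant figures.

tan(βl) = 0.745
Z_in = Z_0·(Z_L + jZ_0·tanβl)/(Z_0 + jZ_L·tanβl) = 53.9 − j141 Ω
Γ_s = (Z_in − Z_s)/(Z_in + Z_s) = (-21.1 − j141)/(129 − j141), |Γ_s| = 0.745
VSWR = (1 + |Γ_s|)/(1 − |Γ_s|)

VSWR ≈ 6.85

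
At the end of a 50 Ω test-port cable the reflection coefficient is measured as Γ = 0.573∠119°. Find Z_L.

Z_L = Z_0·(1 + Γ)/(1 − Γ) = 50·(0.722 + j0.501)/(1.28 − j0.501)

Z_L ≈ 17.8 + j26.6 Ω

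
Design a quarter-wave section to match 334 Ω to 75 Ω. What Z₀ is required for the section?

Z_qwt ≈ 158 Ω

Z_qwt = √(Z_0·R_L) = √(75 × 334) = √25050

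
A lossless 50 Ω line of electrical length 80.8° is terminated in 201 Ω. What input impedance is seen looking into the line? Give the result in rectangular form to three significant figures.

Z_in ≈ 12.7 − j7.58 Ω

tan(βl) = tan(80.8°) = 6.17
Z_in = Z_0·(Z_L + jZ_0·tanβl)/(Z_0 + jZ_L·tanβl)
     = 50·(201 + j309)/(50 + j1240)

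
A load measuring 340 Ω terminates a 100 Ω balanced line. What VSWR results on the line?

For a purely resistive load, VSWR = R_L/Z_0 or Z_0/R_L (whichever > 1) = 340/100

VSWR ≈ 3.4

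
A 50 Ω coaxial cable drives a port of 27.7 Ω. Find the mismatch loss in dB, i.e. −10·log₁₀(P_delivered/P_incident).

mismatch loss ≈ 0.373 dB

Γ = (27.7 − 50)/(27.7 + 50) = -0.287
|Γ|² = 0.0824, so P_del/P_inc = 1 − |Γ|² = 0.918
ML = −10·log₁₀(1 − |Γ|²)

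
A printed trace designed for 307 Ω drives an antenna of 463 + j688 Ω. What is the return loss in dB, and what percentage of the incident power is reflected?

Γ = (156 + j688)/(770 + j688), |Γ| = 0.683
RL = −20·log₁₀(0.683) = 3.31 dB
P_refl/P_inc = |Γ|² = 0.467

RL ≈ 3.31 dB; 46.7% of incident power reflected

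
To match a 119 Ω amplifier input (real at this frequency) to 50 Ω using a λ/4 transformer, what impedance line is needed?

Z_qwt ≈ 77.1 Ω

Z_qwt = √(Z_0·R_L) = √(50 × 119) = √5950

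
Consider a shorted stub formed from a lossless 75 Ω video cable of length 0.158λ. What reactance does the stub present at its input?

X_in ≈ 115 Ω (inductive)

βl = 2π × 0.158 = 56.9°
tan(βl) = 1.53
For a shorted stub, Z_in = jZ_0·tan(βl)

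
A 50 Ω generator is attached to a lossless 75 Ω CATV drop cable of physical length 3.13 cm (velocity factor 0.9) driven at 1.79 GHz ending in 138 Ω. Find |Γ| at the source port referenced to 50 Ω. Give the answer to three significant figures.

λ = v/f = 0.9·c / 1.79 GHz = 0.151 m
βl = 2π·l/λ = 2π × 0.208 = 74.7°
tan(βl) = 3.66
Z_in = Z_0·(Z_L + jZ_0·tanβl)/(Z_0 + jZ_L·tanβl) = 42.9 − j14.1 Ω
Γ_s = (Z_in − Z_s)/(Z_in + Z_s) = (-7.14 − j14.1)/(92.9 − j14.1), |Γ_s| = 0.169

|Γ| ≈ 0.169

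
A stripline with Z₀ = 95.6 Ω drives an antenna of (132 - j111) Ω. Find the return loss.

RL ≈ 6.72 dB

Γ = (36.4 − j111)/(227.6 − j111), |Γ| = 0.461
RL = −20·log₁₀|Γ| = −20·log₁₀(0.461)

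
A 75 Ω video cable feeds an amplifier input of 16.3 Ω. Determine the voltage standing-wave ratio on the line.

VSWR ≈ 4.6

Γ = (16.3 − 75)/(16.3 + 75) = -0.643
VSWR = (1 + 0.643)/(1 − 0.643)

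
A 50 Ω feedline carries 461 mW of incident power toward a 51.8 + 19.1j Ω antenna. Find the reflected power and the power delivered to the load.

|Γ| = |(1.8 + j19.1)/(101.8 + j19.1)| = 0.185
|Γ|² = 0.0343
P_refl = |Γ|²·P_inc = 15.8 mW, P_del = (1 − |Γ|²)·P_inc = 445 mW

P_reflected ≈ 15.8 mW; P_delivered ≈ 445 mW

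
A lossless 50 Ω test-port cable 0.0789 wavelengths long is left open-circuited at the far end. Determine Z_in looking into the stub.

Z_in ≈ −j92.5 Ω

βl = 2π × 0.0789 = 28.4°
tan(βl) = 0.541
For an open-circuited stub, Z_in = −jZ_0·cot(βl) = −jZ_0/tan(βl)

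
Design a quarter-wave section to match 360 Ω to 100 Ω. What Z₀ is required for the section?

Z_qwt ≈ 190 Ω

Z_qwt = √(Z_0·R_L) = √(100 × 360) = √36000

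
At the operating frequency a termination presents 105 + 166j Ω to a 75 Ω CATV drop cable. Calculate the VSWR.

Γ = (Z_L − Z_0)/(Z_L + Z_0) = (30 + j166)/(180 + j166)
|Γ| = 169/245 = 0.689
VSWR = (1 + |Γ|)/(1 − |Γ|) = 1.69/0.311

VSWR ≈ 5.43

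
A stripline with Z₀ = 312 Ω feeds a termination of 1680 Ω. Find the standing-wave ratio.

For a purely resistive load, VSWR = R_L/Z_0 or Z_0/R_L (whichever > 1) = 1680/312

VSWR ≈ 5.38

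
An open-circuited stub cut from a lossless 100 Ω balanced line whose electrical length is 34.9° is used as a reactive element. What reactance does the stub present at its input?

X_in ≈ -143 Ω (capacitive)

tan(βl) = 0.698
For an open-circuited stub, Z_in = −jZ_0·cot(βl) = −jZ_0/tan(βl)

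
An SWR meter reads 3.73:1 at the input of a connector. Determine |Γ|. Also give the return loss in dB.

|Γ| = (S − 1)/(S + 1) = (3.73 − 1)/(3.73 + 1) = 2.73/4.73
RL = −20·log₁₀|Γ| = −20·log₁₀(0.577)

|Γ| ≈ 0.577; return loss ≈ 4.77 dB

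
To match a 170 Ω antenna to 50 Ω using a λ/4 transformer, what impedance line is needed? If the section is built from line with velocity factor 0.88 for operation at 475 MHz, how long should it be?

Z_qwt ≈ 92.2 Ω; length ≈ 13.9 cm

Z_qwt = √(Z_0·R_L) = √(50 × 170) = √8500
λ = 0.88·c/f = 0.556 m, so l = λ/4 = 0.139 m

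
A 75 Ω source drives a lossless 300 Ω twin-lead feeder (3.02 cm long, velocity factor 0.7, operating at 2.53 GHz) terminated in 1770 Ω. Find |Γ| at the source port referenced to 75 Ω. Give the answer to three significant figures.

λ = v/f = 0.7·c / 2.53 GHz = 0.083 m
βl = 2π·l/λ = 2π × 0.364 = 131°
tan(βl) = -1.15
Z_in = Z_0·(Z_L + jZ_0·tanβl)/(Z_0 + jZ_L·tanβl) = 87.3 + j248 Ω
Γ_s = (Z_in − Z_s)/(Z_in + Z_s) = (12.3 + j248)/(162 + j248), |Γ_s| = 0.837

|Γ| ≈ 0.837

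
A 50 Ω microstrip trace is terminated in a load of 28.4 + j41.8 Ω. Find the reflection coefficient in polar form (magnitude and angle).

Γ = (Z_L − Z_0)/(Z_L + Z_0) = (-21.6 + j41.8)/(78.4 + j41.8)
|Γ| = 47.1/88.8 = 0.53

Γ ≈ 0.53 ∠ 89.3°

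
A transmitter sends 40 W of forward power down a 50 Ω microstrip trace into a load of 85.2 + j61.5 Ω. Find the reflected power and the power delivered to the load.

P_reflected ≈ 9.1 W; P_delivered ≈ 30.9 W

|Γ| = |(35.2 + j61.5)/(135.2 + j61.5)| = 0.477
|Γ|² = 0.228
P_refl = |Γ|²·P_inc = 9.1 W, P_del = (1 − |Γ|²)·P_inc = 30.9 W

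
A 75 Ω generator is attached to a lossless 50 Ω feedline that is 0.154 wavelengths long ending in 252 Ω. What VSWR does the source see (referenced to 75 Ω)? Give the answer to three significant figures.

βl = 2π × 0.154 = 55.4°
tan(βl) = 1.45
Z_in = Z_0·(Z_L + jZ_0·tanβl)/(Z_0 + jZ_L·tanβl) = 14.4 − j32.5 Ω
Γ_s = (Z_in − Z_s)/(Z_in + Z_s) = (-60.6 − j32.5)/(89.4 − j32.5), |Γ_s| = 0.724
VSWR = (1 + |Γ_s|)/(1 − |Γ_s|)

VSWR ≈ 6.23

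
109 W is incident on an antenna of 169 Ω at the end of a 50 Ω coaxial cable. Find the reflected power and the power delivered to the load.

Γ = (169 − 50)/(169 + 50) = 0.543
|Γ|² = 0.295
P_refl = |Γ|²·P_inc = 32.2 W, P_del = (1 − |Γ|²)·P_inc = 76.8 W

P_reflected ≈ 32.2 W; P_delivered ≈ 76.8 W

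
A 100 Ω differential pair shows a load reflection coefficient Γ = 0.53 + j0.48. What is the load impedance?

Z_L ≈ 108 + j213 Ω

Z_L = Z_0·(1 + Γ)/(1 − Γ) = 100·(1.53 + j0.48)/(0.47 − j0.48)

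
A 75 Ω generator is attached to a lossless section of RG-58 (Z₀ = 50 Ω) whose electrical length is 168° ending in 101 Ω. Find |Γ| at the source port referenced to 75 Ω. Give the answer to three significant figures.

tan(βl) = -0.213
Z_in = Z_0·(Z_L + jZ_0·tanβl)/(Z_0 + jZ_L·tanβl) = 89.1 + j27.6 Ω
Γ_s = (Z_in − Z_s)/(Z_in + Z_s) = (14.1 + j27.6)/(164 + j27.6), |Γ_s| = 0.187

|Γ| ≈ 0.187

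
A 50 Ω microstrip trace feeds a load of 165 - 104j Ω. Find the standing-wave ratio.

VSWR ≈ 4.7

Γ = (Z_L − Z_0)/(Z_L + Z_0) = (115 − j104)/(215 − j104)
|Γ| = 155/239 = 0.649
VSWR = (1 + |Γ|)/(1 − |Γ|) = 1.65/0.351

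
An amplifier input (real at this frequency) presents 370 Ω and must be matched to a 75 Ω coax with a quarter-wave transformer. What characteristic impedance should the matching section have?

Z_qwt ≈ 167 Ω

Z_qwt = √(Z_0·R_L) = √(75 × 370) = √27750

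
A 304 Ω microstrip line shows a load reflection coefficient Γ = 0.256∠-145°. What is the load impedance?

Z_L = Z_0·(1 + Γ)/(1 − Γ) = 304·(0.79 − j0.147)/(1.21 + j0.147)

Z_L ≈ 191 − j60.1 Ω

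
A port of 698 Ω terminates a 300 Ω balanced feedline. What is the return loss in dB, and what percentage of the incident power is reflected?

RL ≈ 7.98 dB; 15.9% of incident power reflected

Γ = (698 − 300)/(698 + 300) = 0.399
RL = −20·log₁₀(0.399) = 7.98 dB
P_refl/P_inc = |Γ|² = 0.159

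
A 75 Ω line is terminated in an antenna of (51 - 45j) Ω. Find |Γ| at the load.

Γ = (Z_L − Z_0)/(Z_L + Z_0) = (-24 − j45)/(126 − j45)
|Γ| = 51/134

|Γ| ≈ 0.381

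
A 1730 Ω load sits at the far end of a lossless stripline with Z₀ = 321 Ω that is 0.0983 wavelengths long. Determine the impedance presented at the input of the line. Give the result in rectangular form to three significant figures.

Z_in ≈ 166 − j408 Ω

βl = 2π × 0.0983 = 35.4°
tan(βl) = tan(35.4°) = 0.71
Z_in = Z_0·(Z_L + jZ_0·tanβl)/(Z_0 + jZ_L·tanβl)
     = 321·(1730 + j228)/(321 + j1230)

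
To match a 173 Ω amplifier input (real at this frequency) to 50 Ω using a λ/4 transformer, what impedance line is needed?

Z_qwt = √(Z_0·R_L) = √(50 × 173) = √8650

Z_qwt ≈ 93 Ω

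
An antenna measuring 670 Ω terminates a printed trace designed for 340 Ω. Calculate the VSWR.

VSWR ≈ 1.97

For a purely resistive load, VSWR = R_L/Z_0 or Z_0/R_L (whichever > 1) = 670/340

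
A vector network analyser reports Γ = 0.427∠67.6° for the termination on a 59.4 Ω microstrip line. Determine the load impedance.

Z_L = Z_0·(1 + Γ)/(1 − Γ) = 59.4·(1.16 + j0.395)/(0.837 − j0.395)

Z_L ≈ 56.7 + j54.7 Ω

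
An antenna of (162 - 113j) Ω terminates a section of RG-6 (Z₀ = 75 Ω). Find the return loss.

Γ = (87 − j113)/(237 − j113), |Γ| = 0.543
RL = −20·log₁₀|Γ| = −20·log₁₀(0.543)

RL ≈ 5.3 dB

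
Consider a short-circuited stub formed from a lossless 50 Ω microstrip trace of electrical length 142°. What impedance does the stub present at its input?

Z_in ≈ −j39.1 Ω

tan(βl) = -0.781
For a short-circuited stub, Z_in = jZ_0·tan(βl)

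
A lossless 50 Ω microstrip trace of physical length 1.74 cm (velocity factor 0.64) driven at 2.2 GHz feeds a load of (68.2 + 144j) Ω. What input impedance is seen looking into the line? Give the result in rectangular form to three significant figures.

λ = v/f = 0.64·c / 2.2 GHz = 0.0873 m
βl = 2π·l/λ = 2π × 0.199 = 71.8°
tan(βl) = tan(71.8°) = 3.04
Z_in = Z_0·(Z_L + jZ_0·tanβl)/(Z_0 + jZ_L·tanβl)
     = 50·(68.2 + j296)/(-387 + j207)

Z_in ≈ 9.04 − j33.4 Ω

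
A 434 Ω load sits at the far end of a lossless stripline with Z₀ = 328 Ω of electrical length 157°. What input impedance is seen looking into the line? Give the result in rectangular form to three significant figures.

tan(βl) = tan(157°) = -0.424
Z_in = Z_0·(Z_L + jZ_0·tanβl)/(Z_0 + jZ_L·tanβl)
     = 328·(434 − j139)/(328 − j184)

Z_in ≈ 389 + j79.5 Ω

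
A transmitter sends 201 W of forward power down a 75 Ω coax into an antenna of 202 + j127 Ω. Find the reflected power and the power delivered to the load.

|Γ| = |(127 + j127)/(277 + j127)| = 0.589
|Γ|² = 0.347
P_refl = |Γ|²·P_inc = 69.8 W, P_del = (1 − |Γ|²)·P_inc = 131 W

P_reflected ≈ 69.8 W; P_delivered ≈ 131 W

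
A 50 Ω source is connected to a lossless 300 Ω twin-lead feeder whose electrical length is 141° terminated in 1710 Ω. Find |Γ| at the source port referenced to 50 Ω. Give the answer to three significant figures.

tan(βl) = -0.81
Z_in = Z_0·(Z_L + jZ_0·tanβl)/(Z_0 + jZ_L·tanβl) = 127 + j343 Ω
Γ_s = (Z_in − Z_s)/(Z_in + Z_s) = (76.9 + j343)/(177 + j343), |Γ_s| = 0.911

|Γ| ≈ 0.911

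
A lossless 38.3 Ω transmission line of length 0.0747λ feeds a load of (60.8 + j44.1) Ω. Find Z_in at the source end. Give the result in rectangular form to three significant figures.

Z_in ≈ 93.1 − j27.4 Ω

βl = 2π × 0.0747 = 26.9°
tan(βl) = tan(26.9°) = 0.507
Z_in = Z_0·(Z_L + jZ_0·tanβl)/(Z_0 + jZ_L·tanβl)
     = 38.3·(60.8 + j63.5)/(15.9 + j30.8)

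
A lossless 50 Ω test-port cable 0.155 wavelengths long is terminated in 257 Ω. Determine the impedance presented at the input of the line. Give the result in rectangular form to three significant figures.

βl = 2π × 0.155 = 55.8°
tan(βl) = tan(55.8°) = 1.47
Z_in = Z_0·(Z_L + jZ_0·tanβl)/(Z_0 + jZ_L·tanβl)
     = 50·(257 + j73.6)/(50 + j378)

Z_in ≈ 14 − j32.1 Ω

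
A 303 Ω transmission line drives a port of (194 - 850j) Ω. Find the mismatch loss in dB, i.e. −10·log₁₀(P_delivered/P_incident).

mismatch loss ≈ 6.15 dB

Γ = (-109 − j850)/(497 − j850), |Γ| = 0.87
|Γ|² = 0.757, so P_del/P_inc = 1 − |Γ|² = 0.243
ML = −10·log₁₀(1 − |Γ|²)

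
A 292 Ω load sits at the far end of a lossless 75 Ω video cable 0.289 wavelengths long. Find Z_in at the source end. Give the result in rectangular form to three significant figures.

Z_in ≈ 20.4 + j17.4 Ω

βl = 2π × 0.289 = 104°
tan(βl) = tan(104°) = -4
Z_in = Z_0·(Z_L + jZ_0·tanβl)/(Z_0 + jZ_L·tanβl)
     = 75·(292 − j300)/(75 − j1170)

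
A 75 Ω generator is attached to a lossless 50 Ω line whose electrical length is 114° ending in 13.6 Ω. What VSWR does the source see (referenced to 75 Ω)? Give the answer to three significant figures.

VSWR ≈ 2.99

tan(βl) = -2.25
Z_in = Z_0·(Z_L + jZ_0·tanβl)/(Z_0 + jZ_L·tanβl) = 59.9 − j75.7 Ω
Γ_s = (Z_in − Z_s)/(Z_in + Z_s) = (-15.1 − j75.7)/(135 − j75.7), |Γ_s| = 0.499
VSWR = (1 + |Γ_s|)/(1 − |Γ_s|)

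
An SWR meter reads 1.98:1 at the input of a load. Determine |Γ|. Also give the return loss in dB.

|Γ| = (S − 1)/(S + 1) = (1.98 − 1)/(1.98 + 1) = 0.98/2.98
RL = −20·log₁₀|Γ| = −20·log₁₀(0.329)

|Γ| ≈ 0.329; return loss ≈ 9.66 dB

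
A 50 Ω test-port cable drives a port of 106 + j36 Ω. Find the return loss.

Γ = (56 + j36)/(156 + j36), |Γ| = 0.416
RL = −20·log₁₀|Γ| = −20·log₁₀(0.416)

RL ≈ 7.62 dB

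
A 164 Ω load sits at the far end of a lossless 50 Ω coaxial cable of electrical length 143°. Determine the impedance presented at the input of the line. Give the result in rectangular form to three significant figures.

Z_in ≈ 36.2 + j51.7 Ω

tan(βl) = tan(143°) = -0.754
Z_in = Z_0·(Z_L + jZ_0·tanβl)/(Z_0 + jZ_L·tanβl)
     = 50·(164 − j37.7)/(50 − j124)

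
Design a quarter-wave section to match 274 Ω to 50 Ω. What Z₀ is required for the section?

Z_qwt = √(Z_0·R_L) = √(50 × 274) = √13700

Z_qwt ≈ 117 Ω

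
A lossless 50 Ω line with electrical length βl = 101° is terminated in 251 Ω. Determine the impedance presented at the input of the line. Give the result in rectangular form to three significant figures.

Z_in ≈ 10.3 + j9.32 Ω

tan(βl) = tan(101°) = -5.14
Z_in = Z_0·(Z_L + jZ_0·tanβl)/(Z_0 + jZ_L·tanβl)
     = 50·(251 − j257)/(50 − j1290)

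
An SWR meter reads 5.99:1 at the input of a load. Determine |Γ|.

|Γ| = (S − 1)/(S + 1) = (5.99 − 1)/(5.99 + 1) = 4.99/6.99

|Γ| ≈ 0.714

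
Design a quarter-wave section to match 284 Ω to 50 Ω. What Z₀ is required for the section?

Z_qwt ≈ 119 Ω

Z_qwt = √(Z_0·R_L) = √(50 × 284) = √14200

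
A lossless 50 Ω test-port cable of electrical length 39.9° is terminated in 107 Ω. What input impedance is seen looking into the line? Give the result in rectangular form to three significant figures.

tan(βl) = tan(39.9°) = 0.836
Z_in = Z_0·(Z_L + jZ_0·tanβl)/(Z_0 + jZ_L·tanβl)
     = 50·(107 + j41.8)/(50 + j89.5)

Z_in ≈ 43.3 − j35.6 Ω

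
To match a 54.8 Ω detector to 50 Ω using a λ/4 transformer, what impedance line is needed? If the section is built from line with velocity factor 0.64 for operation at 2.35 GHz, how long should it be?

Z_qwt ≈ 52.3 Ω; length ≈ 2.04 cm

Z_qwt = √(Z_0·R_L) = √(50 × 54.8) = √2740
λ = 0.64·c/f = 0.0817 m, so l = λ/4 = 0.0204 m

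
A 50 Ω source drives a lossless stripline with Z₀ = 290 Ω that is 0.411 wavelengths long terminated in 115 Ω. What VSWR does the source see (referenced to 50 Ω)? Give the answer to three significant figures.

VSWR ≈ 5.93

βl = 2π × 0.411 = 148°
tan(βl) = -0.626
Z_in = Z_0·(Z_L + jZ_0·tanβl)/(Z_0 + jZ_L·tanβl) = 151 − j144 Ω
Γ_s = (Z_in − Z_s)/(Z_in + Z_s) = (101 − j144)/(201 − j144), |Γ_s| = 0.711
VSWR = (1 + |Γ_s|)/(1 − |Γ_s|)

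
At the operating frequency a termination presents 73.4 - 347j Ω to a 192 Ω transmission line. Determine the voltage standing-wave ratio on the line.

VSWR ≈ 11.5

Γ = (Z_L − Z_0)/(Z_L + Z_0) = (-118.6 − j347)/(265.4 − j347)
|Γ| = 367/437 = 0.839
VSWR = (1 + |Γ|)/(1 − |Γ|) = 1.84/0.161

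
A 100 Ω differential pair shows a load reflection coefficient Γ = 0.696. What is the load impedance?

Z_L = Z_0·(1 + Γ)/(1 − Γ) = 100·(1.7)/(0.304)

Z_L ≈ 558 Ω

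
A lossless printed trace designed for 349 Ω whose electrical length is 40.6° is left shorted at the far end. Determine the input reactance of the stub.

tan(βl) = 0.857
For a shorted stub, Z_in = jZ_0·tan(βl)

X_in ≈ 299 Ω (inductive)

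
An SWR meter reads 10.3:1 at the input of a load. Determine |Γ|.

|Γ| ≈ 0.823

|Γ| = (S − 1)/(S + 1) = (10.3 − 1)/(10.3 + 1) = 9.3/11.3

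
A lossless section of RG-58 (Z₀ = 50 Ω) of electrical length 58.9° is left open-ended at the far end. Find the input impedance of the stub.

Z_in ≈ −j30.2 Ω

tan(βl) = 1.66
For an open-ended stub, Z_in = −jZ_0·cot(βl) = −jZ_0/tan(βl)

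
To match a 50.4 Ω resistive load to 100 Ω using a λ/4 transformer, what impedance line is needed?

Z_qwt ≈ 71 Ω

Z_qwt = √(Z_0·R_L) = √(100 × 50.4) = √5040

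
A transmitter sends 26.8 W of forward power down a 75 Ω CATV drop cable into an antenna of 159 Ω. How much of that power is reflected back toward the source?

Γ = (159 − 75)/(159 + 75) = 0.359
|Γ|² = 0.129
P_refl = |Γ|²·P_inc = 3.45 W, P_del = (1 − |Γ|²)·P_inc = 23.3 W

P_reflected ≈ 3.45 W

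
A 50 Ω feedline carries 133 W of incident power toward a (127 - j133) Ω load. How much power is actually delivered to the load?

|Γ| = |(77 − j133)/(177 − j133)| = 0.694
|Γ|² = 0.482
P_refl = |Γ|²·P_inc = 64.1 W, P_del = (1 − |Γ|²)·P_inc = 68.9 W

P_delivered ≈ 68.9 W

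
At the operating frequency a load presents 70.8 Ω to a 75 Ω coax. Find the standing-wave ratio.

Γ = (70.8 − 75)/(70.8 + 75) = -0.0288
VSWR = (1 + 0.0288)/(1 − 0.0288)

VSWR ≈ 1.06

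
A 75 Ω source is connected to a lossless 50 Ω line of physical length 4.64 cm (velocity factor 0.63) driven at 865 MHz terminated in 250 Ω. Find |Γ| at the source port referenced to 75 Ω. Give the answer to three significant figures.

λ = v/f = 0.63·c / 865 MHz = 0.218 m
βl = 2π·l/λ = 2π × 0.212 = 76.4°
tan(βl) = 4.15
Z_in = Z_0·(Z_L + jZ_0·tanβl)/(Z_0 + jZ_L·tanβl) = 10.6 − j11.5 Ω
Γ_s = (Z_in − Z_s)/(Z_in + Z_s) = (-64.4 − j11.5)/(85.6 − j11.5), |Γ_s| = 0.758

|Γ| ≈ 0.758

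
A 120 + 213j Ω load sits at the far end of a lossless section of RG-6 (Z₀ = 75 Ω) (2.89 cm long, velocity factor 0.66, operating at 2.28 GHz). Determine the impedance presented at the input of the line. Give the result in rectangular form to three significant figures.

Z_in ≈ 11.2 + j19 Ω

λ = v/f = 0.66·c / 2.28 GHz = 0.0868 m
βl = 2π·l/λ = 2π × 0.333 = 120°
tan(βl) = tan(120°) = -1.75
Z_in = Z_0·(Z_L + jZ_0·tanβl)/(Z_0 + jZ_L·tanβl)
     = 75·(120 + j82.1)/(447 − j210)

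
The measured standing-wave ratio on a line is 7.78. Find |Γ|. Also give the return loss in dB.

|Γ| = (S − 1)/(S + 1) = (7.78 − 1)/(7.78 + 1) = 6.78/8.78
RL = −20·log₁₀|Γ| = −20·log₁₀(0.772)

|Γ| ≈ 0.772; return loss ≈ 2.25 dB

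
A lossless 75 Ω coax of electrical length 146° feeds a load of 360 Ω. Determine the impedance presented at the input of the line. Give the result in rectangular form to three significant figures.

tan(βl) = tan(146°) = -0.675
Z_in = Z_0·(Z_L + jZ_0·tanβl)/(Z_0 + jZ_L·tanβl)
     = 75·(360 − j50.6)/(75 − j243)

Z_in ≈ 45.6 + j97.1 Ω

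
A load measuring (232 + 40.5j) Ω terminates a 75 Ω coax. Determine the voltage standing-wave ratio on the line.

VSWR ≈ 3.2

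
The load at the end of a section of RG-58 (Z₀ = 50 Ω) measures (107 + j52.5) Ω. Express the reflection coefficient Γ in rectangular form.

Γ ≈ 0.427 + j0.192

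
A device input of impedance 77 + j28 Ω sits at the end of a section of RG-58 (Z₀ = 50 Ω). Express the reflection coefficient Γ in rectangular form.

Γ ≈ 0.249 + j0.166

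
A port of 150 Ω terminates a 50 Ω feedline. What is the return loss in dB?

Γ = (150 − 50)/(150 + 50) = 0.5
RL = −20·log₁₀|Γ| = −20·log₁₀(0.5)

RL ≈ 6.02 dB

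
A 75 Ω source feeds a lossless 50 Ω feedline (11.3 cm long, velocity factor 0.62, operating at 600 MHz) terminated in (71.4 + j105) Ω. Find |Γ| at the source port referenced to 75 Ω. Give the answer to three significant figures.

λ = v/f = 0.62·c / 600 MHz = 0.31 m
βl = 2π·l/λ = 2π × 0.365 = 131°
tan(βl) = -1.14
Z_in = Z_0·(Z_L + jZ_0·tanβl)/(Z_0 + jZ_L·tanβl) = 11.6 + j19.7 Ω
Γ_s = (Z_in − Z_s)/(Z_in + Z_s) = (-63.4 + j19.7)/(86.6 + j19.7), |Γ_s| = 0.748

|Γ| ≈ 0.748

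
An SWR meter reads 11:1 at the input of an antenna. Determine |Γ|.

|Γ| = (S − 1)/(S + 1) = (11 − 1)/(11 + 1) = 10/12

|Γ| ≈ 0.833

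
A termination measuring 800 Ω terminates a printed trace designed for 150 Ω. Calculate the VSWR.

VSWR ≈ 5.33

Γ = (800 − 150)/(800 + 150) = 0.684
VSWR = (1 + 0.684)/(1 − 0.684)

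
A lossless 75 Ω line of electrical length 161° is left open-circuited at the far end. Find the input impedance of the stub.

Z_in ≈ +j218 Ω

tan(βl) = -0.344
For an open-circuited stub, Z_in = −jZ_0·cot(βl) = −jZ_0/tan(βl)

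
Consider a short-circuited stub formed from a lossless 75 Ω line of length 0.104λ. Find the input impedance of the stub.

Z_in ≈ +j57.4 Ω

βl = 2π × 0.104 = 37.4°
tan(βl) = 0.766
For a short-circuited stub, Z_in = jZ_0·tan(βl)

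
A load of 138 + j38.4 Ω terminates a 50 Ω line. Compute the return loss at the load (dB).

Γ = (88 + j38.4)/(188 + j38.4), |Γ| = 0.5
RL = −20·log₁₀|Γ| = −20·log₁₀(0.5)

RL ≈ 6.01 dB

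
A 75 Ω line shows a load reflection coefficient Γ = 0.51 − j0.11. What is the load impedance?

Z_L = Z_0·(1 + Γ)/(1 − Γ) = 75·(1.51 − j0.11)/(0.49 + j0.11)

Z_L ≈ 216 − j65.4 Ω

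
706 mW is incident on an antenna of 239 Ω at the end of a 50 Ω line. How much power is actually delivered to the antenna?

Γ = (239 − 50)/(239 + 50) = 0.654
|Γ|² = 0.428
P_refl = |Γ|²·P_inc = 302 mW, P_del = (1 − |Γ|²)·P_inc = 404 mW

P_delivered ≈ 404 mW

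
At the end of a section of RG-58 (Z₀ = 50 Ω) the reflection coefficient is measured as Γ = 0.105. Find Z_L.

Z_L ≈ 61.7 Ω

Z_L = Z_0·(1 + Γ)/(1 − Γ) = 50·(1.1)/(0.895)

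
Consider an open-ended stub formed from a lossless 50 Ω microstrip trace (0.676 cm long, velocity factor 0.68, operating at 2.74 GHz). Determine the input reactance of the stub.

λ = v/f = 0.68·c / 2.74 GHz = 0.0745 m
βl = 2π·l/λ = 2π × 0.0908 = 32.7°
tan(βl) = 0.642
For an open-ended stub, Z_in = −jZ_0·cot(βl) = −jZ_0/tan(βl)

X_in ≈ -77.9 Ω (capacitive)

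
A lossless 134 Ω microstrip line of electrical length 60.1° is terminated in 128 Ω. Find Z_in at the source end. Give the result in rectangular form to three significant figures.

tan(βl) = tan(60.1°) = 1.74
Z_in = Z_0·(Z_L + jZ_0·tanβl)/(Z_0 + jZ_L·tanβl)
     = 134·(128 + j233)/(134 + j223)

Z_in ≈ 137 + j5.43 Ω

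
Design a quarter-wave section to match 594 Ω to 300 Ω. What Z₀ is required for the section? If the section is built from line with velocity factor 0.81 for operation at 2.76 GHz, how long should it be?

Z_qwt ≈ 422 Ω; length ≈ 2.2 cm

Z_qwt = √(Z_0·R_L) = √(300 × 594) = √178200
λ = 0.81·c/f = 0.088 m, so l = λ/4 = 0.022 m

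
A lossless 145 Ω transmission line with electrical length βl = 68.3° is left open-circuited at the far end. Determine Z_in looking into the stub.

Z_in ≈ −j57.7 Ω

tan(βl) = 2.51
For an open-circuited stub, Z_in = −jZ_0·cot(βl) = −jZ_0/tan(βl)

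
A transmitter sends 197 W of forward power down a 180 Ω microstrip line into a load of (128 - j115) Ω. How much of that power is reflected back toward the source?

|Γ| = |(-52 − j115)/(308 − j115)| = 0.384
|Γ|² = 0.147
P_refl = |Γ|²·P_inc = 29 W, P_del = (1 − |Γ|²)·P_inc = 168 W

P_reflected ≈ 29 W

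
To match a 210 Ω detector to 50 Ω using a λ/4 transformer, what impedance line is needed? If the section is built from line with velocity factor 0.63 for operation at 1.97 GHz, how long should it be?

Z_qwt = √(Z_0·R_L) = √(50 × 210) = √10500
λ = 0.63·c/f = 0.0959 m, so l = λ/4 = 0.024 m

Z_qwt ≈ 102 Ω; length ≈ 2.4 cm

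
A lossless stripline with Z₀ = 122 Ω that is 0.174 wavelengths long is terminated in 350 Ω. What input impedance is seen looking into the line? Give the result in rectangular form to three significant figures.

Z_in ≈ 52.2 − j53.7 Ω

βl = 2π × 0.174 = 62.6°
tan(βl) = tan(62.6°) = 1.93
Z_in = Z_0·(Z_L + jZ_0·tanβl)/(Z_0 + jZ_L·tanβl)
     = 122·(350 + j236)/(122 + j676)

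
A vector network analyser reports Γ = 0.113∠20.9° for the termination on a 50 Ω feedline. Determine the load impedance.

Z_L ≈ 61.6 + j5.03 Ω

Z_L = Z_0·(1 + Γ)/(1 − Γ) = 50·(1.11 + j0.0403)/(0.894 − j0.0403)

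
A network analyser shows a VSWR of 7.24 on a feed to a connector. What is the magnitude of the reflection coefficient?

|Γ| = (S − 1)/(S + 1) = (7.24 − 1)/(7.24 + 1) = 6.24/8.24

|Γ| ≈ 0.757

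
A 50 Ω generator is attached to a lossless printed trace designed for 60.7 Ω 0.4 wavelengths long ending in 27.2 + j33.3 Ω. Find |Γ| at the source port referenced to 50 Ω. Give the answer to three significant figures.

|Γ| ≈ 0.427

βl = 2π × 0.4 = 144°
tan(βl) = -0.727
Z_in = Z_0·(Z_L + jZ_0·tanβl)/(Z_0 + jZ_L·tanβl) = 20.2 − j3.03 Ω
Γ_s = (Z_in − Z_s)/(Z_in + Z_s) = (-29.8 − j3.03)/(70.2 − j3.03), |Γ_s| = 0.427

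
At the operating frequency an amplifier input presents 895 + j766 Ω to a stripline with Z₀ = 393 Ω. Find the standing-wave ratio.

Γ = (Z_L − Z_0)/(Z_L + Z_0) = (502 + j766)/(1288 + j766)
|Γ| = 916/1500 = 0.611
VSWR = (1 + |Γ|)/(1 − |Γ|) = 1.61/0.389

VSWR ≈ 4.14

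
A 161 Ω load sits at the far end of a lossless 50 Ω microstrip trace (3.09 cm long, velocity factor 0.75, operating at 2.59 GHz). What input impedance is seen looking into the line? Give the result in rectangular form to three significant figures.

λ = v/f = 0.75·c / 2.59 GHz = 0.0869 m
βl = 2π·l/λ = 2π × 0.356 = 128°
tan(βl) = tan(128°) = -1.28
Z_in = Z_0·(Z_L + jZ_0·tanβl)/(Z_0 + jZ_L·tanβl)
     = 50·(161 − j63.9)/(50 − j206)

Z_in ≈ 23.6 + j33.4 Ω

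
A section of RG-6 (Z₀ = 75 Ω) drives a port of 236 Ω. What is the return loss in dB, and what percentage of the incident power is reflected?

RL ≈ 5.72 dB; 26.8% of incident power reflected

Γ = (236 − 75)/(236 + 75) = 0.518
RL = −20·log₁₀(0.518) = 5.72 dB
P_refl/P_inc = |Γ|² = 0.268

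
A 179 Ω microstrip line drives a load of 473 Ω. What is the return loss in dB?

RL ≈ 6.92 dB

Γ = (473 − 179)/(473 + 179) = 0.451
RL = −20·log₁₀|Γ| = −20·log₁₀(0.451)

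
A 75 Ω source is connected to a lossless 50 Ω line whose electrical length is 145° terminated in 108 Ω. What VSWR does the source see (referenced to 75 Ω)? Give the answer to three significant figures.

VSWR ≈ 2.13

tan(βl) = -0.7
Z_in = Z_0·(Z_L + jZ_0·tanβl)/(Z_0 + jZ_L·tanβl) = 49 + j39 Ω
Γ_s = (Z_in − Z_s)/(Z_in + Z_s) = (-26 + j39)/(124 + j39), |Γ_s| = 0.361
VSWR = (1 + |Γ_s|)/(1 − |Γ_s|)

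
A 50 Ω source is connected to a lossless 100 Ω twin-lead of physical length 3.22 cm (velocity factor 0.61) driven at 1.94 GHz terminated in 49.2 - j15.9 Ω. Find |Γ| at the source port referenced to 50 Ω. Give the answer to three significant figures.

λ = v/f = 0.61·c / 1.94 GHz = 0.0943 m
βl = 2π·l/λ = 2π × 0.341 = 123°
tan(βl) = -1.55
Z_in = Z_0·(Z_L + jZ_0·tanβl)/(Z_0 + jZ_L·tanβl) = 145 − j79.5 Ω
Γ_s = (Z_in − Z_s)/(Z_in + Z_s) = (95.4 − j79.5)/(195 − j79.5), |Γ_s| = 0.589

|Γ| ≈ 0.589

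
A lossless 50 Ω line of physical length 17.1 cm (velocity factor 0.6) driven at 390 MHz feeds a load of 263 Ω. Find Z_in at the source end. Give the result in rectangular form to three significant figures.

λ = v/f = 0.6·c / 390 MHz = 0.462 m
βl = 2π·l/λ = 2π × 0.37 = 133°
tan(βl) = tan(133°) = -1.06
Z_in = Z_0·(Z_L + jZ_0·tanβl)/(Z_0 + jZ_L·tanβl)
     = 50·(263 − j52.9)/(50 − j278)

Z_in ≈ 17.4 + j44.1 Ω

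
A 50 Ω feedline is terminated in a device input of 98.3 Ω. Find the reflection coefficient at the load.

Γ = (Z_L − Z_0)/(Z_L + Z_0) = (98.3 − 50)/(98.3 + 50) = 48.3/148.3

Γ = 0.326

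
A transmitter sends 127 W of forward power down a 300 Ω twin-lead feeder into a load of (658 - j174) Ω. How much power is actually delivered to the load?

|Γ| = |(358 − j174)/(958 − j174)| = 0.409
|Γ|² = 0.167
P_refl = |Γ|²·P_inc = 21.2 W, P_del = (1 − |Γ|²)·P_inc = 106 W

P_delivered ≈ 106 W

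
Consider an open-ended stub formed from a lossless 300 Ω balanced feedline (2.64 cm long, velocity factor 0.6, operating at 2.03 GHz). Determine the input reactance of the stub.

X_in ≈ 92.8 Ω (inductive)

λ = v/f = 0.6·c / 2.03 GHz = 0.0887 m
βl = 2π·l/λ = 2π × 0.298 = 107°
tan(βl) = -3.23
For an open-ended stub, Z_in = −jZ_0·cot(βl) = −jZ_0/tan(βl)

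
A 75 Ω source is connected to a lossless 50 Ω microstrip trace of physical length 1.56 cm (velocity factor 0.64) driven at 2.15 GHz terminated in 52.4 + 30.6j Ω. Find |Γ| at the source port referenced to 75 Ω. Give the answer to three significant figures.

|Γ| ≈ 0.252

λ = v/f = 0.64·c / 2.15 GHz = 0.0893 m
βl = 2π·l/λ = 2π × 0.175 = 62.9°
tan(βl) = 1.95
Z_in = Z_0·(Z_L + jZ_0·tanβl)/(Z_0 + jZ_L·tanβl) = 59.7 − j31.3 Ω
Γ_s = (Z_in − Z_s)/(Z_in + Z_s) = (-15.3 − j31.3)/(135 − j31.3), |Γ_s| = 0.252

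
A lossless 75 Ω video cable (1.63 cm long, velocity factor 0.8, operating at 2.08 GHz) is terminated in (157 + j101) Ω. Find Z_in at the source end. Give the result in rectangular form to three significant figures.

λ = v/f = 0.8·c / 2.08 GHz = 0.115 m
βl = 2π·l/λ = 2π × 0.141 = 50.9°
tan(βl) = tan(50.9°) = 1.23
Z_in = Z_0·(Z_L + jZ_0·tanβl)/(Z_0 + jZ_L·tanβl)
     = 75·(157 + j193)/(-49.1 + j193)

Z_in ≈ 55.9 − j75.3 Ω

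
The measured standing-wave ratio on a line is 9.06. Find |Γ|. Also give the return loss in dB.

|Γ| = (S − 1)/(S + 1) = (9.06 − 1)/(9.06 + 1) = 8.06/10.1
RL = −20·log₁₀|Γ| = −20·log₁₀(0.801)

|Γ| ≈ 0.801; return loss ≈ 1.93 dB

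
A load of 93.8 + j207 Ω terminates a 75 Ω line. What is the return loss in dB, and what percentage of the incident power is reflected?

Γ = (18.8 + j207)/(168.8 + j207), |Γ| = 0.778
RL = −20·log₁₀(0.778) = 2.18 dB
P_refl/P_inc = |Γ|² = 0.606

RL ≈ 2.18 dB; 60.6% of incident power reflected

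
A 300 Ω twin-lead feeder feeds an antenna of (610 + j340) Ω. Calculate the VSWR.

VSWR ≈ 2.8

Γ = (Z_L − Z_0)/(Z_L + Z_0) = (310 + j340)/(910 + j340)
|Γ| = 460/971 = 0.474
VSWR = (1 + |Γ|)/(1 − |Γ|) = 1.47/0.526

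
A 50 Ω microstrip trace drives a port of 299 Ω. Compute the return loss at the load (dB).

Γ = (299 − 50)/(299 + 50) = 0.713
RL = −20·log₁₀|Γ| = −20·log₁₀(0.713)

RL ≈ 2.93 dB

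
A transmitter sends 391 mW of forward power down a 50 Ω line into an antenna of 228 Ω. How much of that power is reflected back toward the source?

P_reflected ≈ 160 mW

Γ = (228 − 50)/(228 + 50) = 0.64
|Γ|² = 0.41
P_refl = |Γ|²·P_inc = 160 mW, P_del = (1 − |Γ|²)·P_inc = 231 mW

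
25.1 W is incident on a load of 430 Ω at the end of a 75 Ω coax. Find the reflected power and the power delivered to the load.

Γ = (430 − 75)/(430 + 75) = 0.703
|Γ|² = 0.494
P_refl = |Γ|²·P_inc = 12.4 W, P_del = (1 − |Γ|²)·P_inc = 12.7 W

P_reflected ≈ 12.4 W; P_delivered ≈ 12.7 W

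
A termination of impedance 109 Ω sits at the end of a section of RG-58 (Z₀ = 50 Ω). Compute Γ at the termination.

Γ = (Z_L − Z_0)/(Z_L + Z_0) = (109 − 50)/(109 + 50) = 59/159

Γ = 0.371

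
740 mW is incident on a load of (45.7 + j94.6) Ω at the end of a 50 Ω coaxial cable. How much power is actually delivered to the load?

|Γ| = |(-4.3 + j94.6)/(95.7 + j94.6)| = 0.704
|Γ|² = 0.495
P_refl = |Γ|²·P_inc = 366 mW, P_del = (1 − |Γ|²)·P_inc = 374 mW

P_delivered ≈ 374 mW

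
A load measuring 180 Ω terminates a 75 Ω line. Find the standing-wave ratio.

VSWR ≈ 2.4

Γ = (180 − 75)/(180 + 75) = 0.412
VSWR = (1 + 0.412)/(1 − 0.412)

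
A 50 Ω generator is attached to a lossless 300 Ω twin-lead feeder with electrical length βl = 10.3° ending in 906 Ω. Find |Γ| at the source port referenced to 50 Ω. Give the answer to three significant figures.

|Γ| ≈ 0.893

tan(βl) = 0.182
Z_in = Z_0·(Z_L + jZ_0·tanβl)/(Z_0 + jZ_L·tanβl) = 719 − j340 Ω
Γ_s = (Z_in − Z_s)/(Z_in + Z_s) = (669 − j340)/(769 − j340), |Γ_s| = 0.893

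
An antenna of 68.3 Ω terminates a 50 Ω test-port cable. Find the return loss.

RL ≈ 16.2 dB

Γ = (68.3 − 50)/(68.3 + 50) = 0.155
RL = −20·log₁₀|Γ| = −20·log₁₀(0.155)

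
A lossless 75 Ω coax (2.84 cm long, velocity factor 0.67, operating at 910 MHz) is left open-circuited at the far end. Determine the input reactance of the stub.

X_in ≈ -71.7 Ω (capacitive)

λ = v/f = 0.67·c / 910 MHz = 0.221 m
βl = 2π·l/λ = 2π × 0.129 = 46.3°
tan(βl) = 1.05
For an open-circuited stub, Z_in = −jZ_0·cot(βl) = −jZ_0/tan(βl)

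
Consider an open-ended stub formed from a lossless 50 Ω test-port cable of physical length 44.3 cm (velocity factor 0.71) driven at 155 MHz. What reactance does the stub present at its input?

X_in ≈ 24.4 Ω (inductive)

λ = v/f = 0.71·c / 155 MHz = 1.37 m
βl = 2π·l/λ = 2π × 0.322 = 116°
tan(βl) = -2.05
For an open-ended stub, Z_in = −jZ_0·cot(βl) = −jZ_0/tan(βl)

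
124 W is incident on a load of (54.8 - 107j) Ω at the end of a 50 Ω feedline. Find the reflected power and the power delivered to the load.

|Γ| = |(4.8 − j107)/(104.8 − j107)| = 0.715
|Γ|² = 0.511
P_refl = |Γ|²·P_inc = 63.4 W, P_del = (1 − |Γ|²)·P_inc = 60.6 W

P_reflected ≈ 63.4 W; P_delivered ≈ 60.6 W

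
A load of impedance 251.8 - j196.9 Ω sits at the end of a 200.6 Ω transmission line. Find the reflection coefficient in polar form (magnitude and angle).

Γ ≈ 0.412 ∠ -51.9°

Γ = (Z_L − Z_0)/(Z_L + Z_0) = (51.2 − j196.9)/(452.4 − j196.9)
|Γ| = 203/493 = 0.412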